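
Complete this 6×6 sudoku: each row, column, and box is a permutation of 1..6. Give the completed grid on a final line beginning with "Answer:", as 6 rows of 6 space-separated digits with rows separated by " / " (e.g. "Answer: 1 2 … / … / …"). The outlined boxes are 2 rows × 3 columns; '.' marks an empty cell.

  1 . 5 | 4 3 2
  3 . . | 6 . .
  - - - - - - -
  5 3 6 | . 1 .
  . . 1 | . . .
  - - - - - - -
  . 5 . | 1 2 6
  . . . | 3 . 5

Step 1. [r5c1∈{4}] nothing but 4 survives at r5c1. So r5c1=4.
Step 2. [r4c2∈{2,4}] box 3 places 4 nowhere but r4c2, so r4c2=4.
Step 3. [r6c3∈{2}] r6c3 has the single candidate 2, so r6c3=2.
Step 4. [r4c4∈{2,5}] in col 4, 5 fits only at r4c4. So r4c4=5.
Step 5. [r6c2∈{1,6}] 1 has one home in row 6: r6c2, so r6c2=1.
Step 6. [r2c6∈{1}] r2c6 has the single candidate 1, so r2c6=1.
Step 7. [r4c5∈{6}] r4c5 has the single candidate 6, so r4c5=6.
Step 8. [r2c5∈{5}] r2c5 has the single candidate 5, so r2c5=5.
Step 9. [r1c2∈{6}] r1c2 has the single candidate 6, so r1c2=6.
Step 10. [r3c6∈{4}] only 4 remains possible at r3c6 ⇒ r3c6=4.
Step 11. [r3c4∈{2}] r3c4 has the single candidate 2 ⇒ r3c4=2.
Step 12. [r6c1∈{6}] nothing but 6 survives at r6c1 ⇒ r6c1=6.
Step 13. [r2c3∈{4}] r2c3 has the single candidate 4, so r2c3=4.
Step 14. [r4c6∈{3}] nothing but 3 survives at r4c6 ⇒ r4c6=3.
Step 15. [r4c1∈{2}] r4c1 has the single candidate 2. So r4c1=2.
Step 16. [r6c5∈{4}] only 4 remains possible at r6c5. So r6c5=4.
Step 17. [r2c2∈{2}] r2c2 is down to just 2. So r2c2=2.
Step 18. [r5c3∈{3}] only 3 remains possible at r5c3, so r5c3=3.

Answer: 1 6 5 4 3 2 / 3 2 4 6 5 1 / 5 3 6 2 1 4 / 2 4 1 5 6 3 / 4 5 3 1 2 6 / 6 1 2 3 4 5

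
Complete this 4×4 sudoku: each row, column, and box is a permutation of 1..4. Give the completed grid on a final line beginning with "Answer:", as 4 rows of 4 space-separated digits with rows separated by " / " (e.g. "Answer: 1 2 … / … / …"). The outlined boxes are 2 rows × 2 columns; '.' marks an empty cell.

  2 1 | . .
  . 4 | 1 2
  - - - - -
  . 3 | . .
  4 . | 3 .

Step 1. [r1c3∈{4}] r1c3's peers cover all but 4 ⇒ r1c3=4.
Step 2. [r4c4∈{1}] only 1 remains possible at r4c4 ⇒ r4c4=1.
Step 3. [r4c2∈{2}] nothing but 2 survives at r4c2. So r4c2=2.
Step 4. [r3c4∈{4}] only 4 remains possible at r3c4 ⇒ r3c4=4.
Step 5. [r3c3∈{2}] only 2 remains possible at r3c3, so r3c3=2.
Step 6. [r3c1∈{1}] r3c1 is down to just 1. So r3c1=1.
Step 7. [r2c1∈{3}] r2c1 has the single candidate 3 ⇒ r2c1=3.
Step 8. [r1c4∈{3}] r1c4 is down to just 3. So r1c4=3.

Answer: 2 1 4 3 / 3 4 1 2 / 1 3 2 4 / 4 2 3 1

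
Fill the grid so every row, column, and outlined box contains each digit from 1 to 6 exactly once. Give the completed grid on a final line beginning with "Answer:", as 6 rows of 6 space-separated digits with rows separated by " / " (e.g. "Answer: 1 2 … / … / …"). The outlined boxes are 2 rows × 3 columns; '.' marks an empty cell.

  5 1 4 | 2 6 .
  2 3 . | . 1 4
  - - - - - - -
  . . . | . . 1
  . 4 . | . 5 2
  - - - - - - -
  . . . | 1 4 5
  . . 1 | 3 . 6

Step 1. [r3c3∈{2,3,5,6}] across col 3, 5 lands solely at r3c3 ⇒ r3c3=5.
Step 2. [r5c3∈{2,3,6}] in col 3, 2 fits only at r5c3. So r5c3=2.
Step 3. [r4c3∈{3,6}] col 3 places 3 nowhere but r4c3 ⇒ r4c3=3.
Step 4. [r3c1∈{6}] r3c1 is down to just 6, so r3c1=6.
Step 5. [r6c5∈{2}] r6c5 has the single candidate 2, so r6c5=2.
Step 6. [r2c4∈{5}] r2c4 has the single candidate 5, so r2c4=5.
Step 7. [r3c4∈{4}] nothing but 4 survives at r3c4. So r3c4=4.
Step 8. [r5c1∈{3}] r5c1 has the single candidate 3, so r5c1=3.
Step 9. [r3c5∈{3}] only 3 remains possible at r3c5, so r3c5=3.
Step 10. [r3c2∈{2}] nothing but 2 survives at r3c2. So r3c2=2.
Step 11. [r4c4∈{6}] only 6 remains possible at r4c4 ⇒ r4c4=6.
Step 12. [r4c1∈{1}] r4c1 has the single candidate 1. So r4c1=1.
Step 13. [r1c6∈{3}] r1c6 is down to just 3. So r1c6=3.
Step 14. [r6c1∈{4}] r6c1's peers cover all but 4. So r6c1=4.
Step 15. [r6c2∈{5}] r6c2 is down to just 5 ⇒ r6c2=5.
Step 16. [r5c2∈{6}] r5c2 is down to just 6 ⇒ r5c2=6.
Step 17. [r2c3∈{6}] nothing but 6 survives at r2c3 ⇒ r2c3=6.

Answer: 5 1 4 2 6 3 / 2 3 6 5 1 4 / 6 2 5 4 3 1 / 1 4 3 6 5 2 / 3 6 2 1 4 5 / 4 5 1 3 2 6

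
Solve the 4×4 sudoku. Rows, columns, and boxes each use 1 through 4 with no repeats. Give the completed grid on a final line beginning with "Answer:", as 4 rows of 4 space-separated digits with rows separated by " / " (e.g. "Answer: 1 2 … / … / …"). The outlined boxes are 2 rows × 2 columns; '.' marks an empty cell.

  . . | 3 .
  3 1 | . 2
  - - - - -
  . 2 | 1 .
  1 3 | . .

Step 1. [r4c4∈{4}] nothing but 4 survives at r4c4. So r4c4=4.
Step 2. [r1c2∈{4}] only 4 remains possible at r1c2, so r1c2=4.
Step 3. [r1c4∈{1}] r1c4 has the single candidate 1. So r1c4=1.
Step 4. [r2c3∈{4}] r2c3's peers cover all but 4. So r2c3=4.
Step 5. [r3c4∈{3}] r3c4 is down to just 3, so r3c4=3.
Step 6. [r4c3∈{2}] r4c3 has the single candidate 2, so r4c3=2.
Step 7. [r3c1∈{4}] only 4 remains possible at r3c1 ⇒ r3c1=4.
Step 8. [r1c1∈{2}] only 2 remains possible at r1c1. So r1c1=2.

Answer: 2 4 3 1 / 3 1 4 2 / 4 2 1 3 / 1 3 2 4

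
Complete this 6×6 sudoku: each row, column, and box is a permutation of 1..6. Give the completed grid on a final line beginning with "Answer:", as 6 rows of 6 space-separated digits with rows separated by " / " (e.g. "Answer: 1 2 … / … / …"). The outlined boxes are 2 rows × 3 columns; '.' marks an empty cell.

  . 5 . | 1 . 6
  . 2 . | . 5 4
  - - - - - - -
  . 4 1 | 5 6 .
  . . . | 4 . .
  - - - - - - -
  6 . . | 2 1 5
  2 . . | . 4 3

Step 1. [r4c5∈{2,3}] r4c5 is the only open cell in box 4 admitting 3. So r4c5=3.
Step 2. [r4c3∈{2,5,6}] col 3 places 2 nowhere but r4c3, so r4c3=2.
Step 3. [r5c3∈{3,4}] r5c3 is the only open cell in row 5 admitting 4 ⇒ r5c3=4.
Step 4. [r1c3∈{3}] only 3 remains possible at r1c3, so r1c3=3.
Step 5. [r4c6∈{1}] r4c6 has the single candidate 1. So r4c6=1.
Step 6. [r1c1∈{4}] nothing but 4 survives at r1c1, so r1c1=4.
Step 7. [r2c3∈{6}] nothing but 6 survives at r2c3, so r2c3=6.
Step 8. [r6c2∈{1}] r6c2 has the single candidate 1. So r6c2=1.
Step 9. [r4c1∈{5}] nothing but 5 survives at r4c1, so r4c1=5.
Step 10. [r4c2∈{6}] nothing but 6 survives at r4c2 ⇒ r4c2=6.
Step 11. [r2c1∈{1}] r2c1 has the single candidate 1. So r2c1=1.
Step 12. [r2c4∈{3}] r2c4 is down to just 3, so r2c4=3.
Step 13. [r1c5∈{2}] nothing but 2 survives at r1c5, so r1c5=2.
Step 14. [r5c2∈{3}] nothing but 3 survives at r5c2 ⇒ r5c2=3.
Step 15. [r6c3∈{5}] r6c3 is down to just 5 ⇒ r6c3=5.
Step 16. [r3c1∈{3}] r3c1 has the single candidate 3. So r3c1=3.
Step 17. [r6c4∈{6}] r6c4's peers cover all but 6 ⇒ r6c4=6.
Step 18. [r3c6∈{2}] r3c6 is down to just 2, so r3c6=2.

Answer: 4 5 3 1 2 6 / 1 2 6 3 5 4 / 3 4 1 5 6 2 / 5 6 2 4 3 1 / 6 3 4 2 1 5 / 2 1 5 6 4 3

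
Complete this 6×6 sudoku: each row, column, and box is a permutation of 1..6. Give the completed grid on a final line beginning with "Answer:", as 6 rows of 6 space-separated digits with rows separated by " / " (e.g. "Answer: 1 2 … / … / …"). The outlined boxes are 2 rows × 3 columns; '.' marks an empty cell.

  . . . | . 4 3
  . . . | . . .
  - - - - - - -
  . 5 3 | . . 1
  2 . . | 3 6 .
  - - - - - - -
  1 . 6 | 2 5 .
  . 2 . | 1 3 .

Step 1. [r2c6∈{2,5,6}] r2c6 is the only open cell in col 6 admitting 2 ⇒ r2c6=2.
Step 2. [r2c1∈{3,4,5,6}] 3 has one home in col 1: r2c1 ⇒ r2c1=3.
Step 3. [r5c6∈{4}] only 4 remains possible at r5c6, so r5c6=4.
Step 4. [r1c3∈{1,2,5}] in row 1, 2 fits only at r1c3 ⇒ r1c3=2.
Step 5. [r1c2∈{1,6}] row 1 places 1 nowhere but r1c2 ⇒ r1c2=1.
Step 6. [r4c2∈{4}] only 4 remains possible at r4c2. So r4c2=4.
Step 7. [r2c2∈{6}] nothing but 6 survives at r2c2. So r2c2=6.
Step 8. [r1c1∈{5}] nothing but 5 survives at r1c1. So r1c1=5.
Step 9. [r6c1∈{4}] r6c1 is down to just 4, so r6c1=4.
Step 10. [r2c5∈{1}] only 1 remains possible at r2c5. So r2c5=1.
Step 11. [r1c4∈{6}] only 6 remains possible at r1c4, so r1c4=6.
Step 12. [r5c2∈{3}] r5c2 has the single candidate 3. So r5c2=3.
Step 13. [r3c1∈{6}] r3c1's peers cover all but 6. So r3c1=6.
Step 14. [r4c3∈{1}] r4c3 is down to just 1, so r4c3=1.
Step 15. [r3c5∈{2}] r3c5 has the single candidate 2, so r3c5=2.
Step 16. [r3c4∈{4}] nothing but 4 survives at r3c4 ⇒ r3c4=4.
Step 17. [r6c6∈{6}] r6c6 has the single candidate 6, so r6c6=6.
Step 18. [r2c3∈{4}] r2c3 is down to just 4 ⇒ r2c3=4.
Step 19. [r2c4∈{5}] nothing but 5 survives at r2c4, so r2c4=5.
Step 20. [r4c6∈{5}] only 5 remains possible at r4c6 ⇒ r4c6=5.
Step 21. [r6c3∈{5}] r6c3 is down to just 5, so r6c3=5.

Answer: 5 1 2 6 4 3 / 3 6 4 5 1 2 / 6 5 3 4 2 1 / 2 4 1 3 6 5 / 1 3 6 2 5 4 / 4 2 5 1 3 6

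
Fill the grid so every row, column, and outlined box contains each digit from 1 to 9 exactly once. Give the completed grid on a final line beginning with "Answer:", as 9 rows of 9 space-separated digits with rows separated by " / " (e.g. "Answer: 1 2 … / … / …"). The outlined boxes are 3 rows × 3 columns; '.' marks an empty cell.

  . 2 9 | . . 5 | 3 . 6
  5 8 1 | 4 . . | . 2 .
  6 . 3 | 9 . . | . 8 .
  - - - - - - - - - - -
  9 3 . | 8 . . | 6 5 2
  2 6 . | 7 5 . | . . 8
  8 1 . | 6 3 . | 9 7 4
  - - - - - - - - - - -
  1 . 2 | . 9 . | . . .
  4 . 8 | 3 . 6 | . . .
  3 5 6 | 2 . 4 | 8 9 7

Step 1. [r8c8∈{1}] only 1 remains possible at r8c8. So r8c8=1.
Step 2. [r8c5∈{7}] only 7 remains possible at r8c5 ⇒ r8c5=7.
Step 3. [r3c9∈{1,5}] across col 9, 1 lands solely at r3c9 ⇒ r3c9=1.
Step 4. [r3c7∈{4,5,7}] 5 has one home in row 3: r3c7. So r3c7=5.
Step 5. [r7c8∈{3,4,6}] 6 has one home in row 7: r7c8 ⇒ r7c8=6.
Step 6. [r9c5∈{1}] nothing but 1 survives at r9c5. So r9c5=1.
Step 7. [r7c4∈{5}] nothing but 5 survives at r7c4, so r7c4=5.
Step 8. [r3c5∈{2}] nothing but 2 survives at r3c5, so r3c5=2.
Step 9. [r3c6∈{7}] r3c6 is down to just 7. So r3c6=7.
Step 10. [r4c5∈{4}] r4c5 has the single candidate 4. So r4c5=4.
Step 11. [r5c6∈{1,9}] in row 5, 9 fits only at r5c6, so r5c6=9.
Step 12. [r8c9∈{5}] r8c9 is down to just 5, so r8c9=5.
Step 13. [r5c7∈{1}] r5c7 is down to just 1 ⇒ r5c7=1.
Step 14. [r2c5∈{6}] nothing but 6 survives at r2c5, so r2c5=6.
Step 15. [r1c5∈{8}] r1c5 has the single candidate 8 ⇒ r1c5=8.
Step 16. [r2c7∈{7}] nothing but 7 survives at r2c7. So r2c7=7.
Step 17. [r6c3∈{5}] only 5 remains possible at r6c3, so r6c3=5.
Step 18. [r7c6∈{8}] nothing but 8 survives at r7c6, so r7c6=8.
Step 19. [r5c8∈{3}] r5c8 has the single candidate 3 ⇒ r5c8=3.
Step 20. [r7c2∈{7}] nothing but 7 survives at r7c2 ⇒ r7c2=7.
Step 21. [r8c2∈{9}] r8c2 is down to just 9, so r8c2=9.
Step 22. [r2c6∈{3}] nothing but 3 survives at r2c6, so r2c6=3.
Step 23. [r7c7∈{4}] r7c7 has the single candidate 4. So r7c7=4.
Step 24. [r1c8∈{4}] r1c8 is down to just 4. So r1c8=4.
Step 25. [r6c6∈{2}] r6c6 has the single candidate 2 ⇒ r6c6=2.
Step 26. [r7c9∈{3}] nothing but 3 survives at r7c9. So r7c9=3.
Step 27. [r5c3∈{4}] r5c3 is down to just 4 ⇒ r5c3=4.
Step 28. [r8c7∈{2}] only 2 remains possible at r8c7, so r8c7=2.
Step 29. [r1c4∈{1}] r1c4 is down to just 1, so r1c4=1.
Step 30. [r4c6∈{1}] r4c6 has the single candidate 1 ⇒ r4c6=1.
Step 31. [r1c1∈{7}] r1c1's peers cover all but 7 ⇒ r1c1=7.
Step 32. [r3c2∈{4}] r3c2 is down to just 4. So r3c2=4.
Step 33. [r4c3∈{7}] r4c3's peers cover all but 7, so r4c3=7.
Step 34. [r2c9∈{9}] r2c9 is down to just 9 ⇒ r2c9=9.

Answer: 7 2 9 1 8 5 3 4 6 / 5 8 1 4 6 3 7 2 9 / 6 4 3 9 2 7 5 8 1 / 9 3 7 8 4 1 6 5 2 / 2 6 4 7 5 9 1 3 8 / 8 1 5 6 3 2 9 7 4 / 1 7 2 5 9 8 4 6 3 / 4 9 8 3 7 6 2 1 5 / 3 5 6 2 1 4 8 9 7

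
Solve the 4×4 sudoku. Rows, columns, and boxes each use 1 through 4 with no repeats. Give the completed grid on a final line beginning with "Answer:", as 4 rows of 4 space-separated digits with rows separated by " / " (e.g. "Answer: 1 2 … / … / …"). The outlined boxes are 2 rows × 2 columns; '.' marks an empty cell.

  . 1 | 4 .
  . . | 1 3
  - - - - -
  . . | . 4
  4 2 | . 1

Step 1. [r3c2∈{3}] r3c2 is down to just 3, so r3c2=3.
Step 2. [r1c1∈{2,3}] row 1 places 3 nowhere but r1c1 ⇒ r1c1=3.
Step 3. [r3c3∈{2}] r3c3 is down to just 2, so r3c3=2.
Step 4. [r4c3∈{3}] nothing but 3 survives at r4c3 ⇒ r4c3=3.
Step 5. [r2c2∈{4}] only 4 remains possible at r2c2, so r2c2=4.
Step 6. [r1c4∈{2}] r1c4 has the single candidate 2 ⇒ r1c4=2.
Step 7. [r3c1∈{1}] nothing but 1 survives at r3c1 ⇒ r3c1=1.
Step 8. [r2c1∈{2}] nothing but 2 survives at r2c1 ⇒ r2c1=2.

Answer: 3 1 4 2 / 2 4 1 3 / 1 3 2 4 / 4 2 3 1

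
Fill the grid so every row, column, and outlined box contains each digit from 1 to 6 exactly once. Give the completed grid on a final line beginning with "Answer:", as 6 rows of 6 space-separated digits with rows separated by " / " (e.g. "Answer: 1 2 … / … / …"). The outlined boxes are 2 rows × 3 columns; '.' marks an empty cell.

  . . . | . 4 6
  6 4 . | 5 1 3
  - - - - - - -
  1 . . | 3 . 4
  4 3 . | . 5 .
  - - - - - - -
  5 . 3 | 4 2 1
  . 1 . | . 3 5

Step 1. [r2c3∈{2}] only 2 remains possible at r2c3, so r2c3=2.
Step 2. [r4c3∈{6}] r4c3's peers cover all but 6, so r4c3=6.
Step 3. [r3c3∈{5}] nothing but 5 survives at r3c3 ⇒ r3c3=5.
Step 4. [r1c4∈{2}] nothing but 2 survives at r1c4, so r1c4=2.
Step 5. [r4c6∈{2}] r4c6 is down to just 2 ⇒ r4c6=2.
Step 6. [r3c2∈{2}] r3c2 has the single candidate 2, so r3c2=2.
Step 7. [r5c2∈{6}] nothing but 6 survives at r5c2 ⇒ r5c2=6.
Step 8. [r1c3∈{1}] r1c3 has the single candidate 1, so r1c3=1.
Step 9. [r6c3∈{4}] r6c3's peers cover all but 4, so r6c3=4.
Step 10. [r3c5∈{6}] r3c5 is down to just 6 ⇒ r3c5=6.
Step 11. [r1c2∈{5}] nothing but 5 survives at r1c2, so r1c2=5.
Step 12. [r6c4∈{6}] nothing but 6 survives at r6c4, so r6c4=6.
Step 13. [r6c1∈{2}] nothing but 2 survives at r6c1. So r6c1=2.
Step 14. [r4c4∈{1}] only 1 remains possible at r4c4. So r4c4=1.
Step 15. [r1c1∈{3}] nothing but 3 survives at r1c1, so r1c1=3.

Answer: 3 5 1 2 4 6 / 6 4 2 5 1 3 / 1 2 5 3 6 4 / 4 3 6 1 5 2 / 5 6 3 4 2 1 / 2 1 4 6 3 5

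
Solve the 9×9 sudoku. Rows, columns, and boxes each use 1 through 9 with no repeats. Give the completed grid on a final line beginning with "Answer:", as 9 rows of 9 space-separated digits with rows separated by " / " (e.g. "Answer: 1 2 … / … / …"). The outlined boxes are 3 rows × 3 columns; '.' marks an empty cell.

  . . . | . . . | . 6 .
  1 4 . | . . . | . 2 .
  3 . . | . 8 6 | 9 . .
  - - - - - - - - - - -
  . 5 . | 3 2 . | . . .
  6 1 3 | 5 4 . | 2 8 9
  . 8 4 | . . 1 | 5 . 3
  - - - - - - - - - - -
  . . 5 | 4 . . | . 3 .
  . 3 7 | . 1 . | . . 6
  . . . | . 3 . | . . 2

Step 1. [r6c8∈{7}] only 7 remains possible at r6c8. So r6c8=7.
Step 2. [r1c1∈{2,5,7,8,9}] across col 1, 5 lands solely at r1c1, so r1c1=5.
Step 3. [r1c6∈{2,3,4,7,9}] r1c6 is the only open cell in col 6 admitting 4. So r1c6=4.
Step 4. [r4c3∈{9}] nothing but 9 survives at r4c3. So r4c3=9.
Step 5. [r1c2∈{2,7,9}] across box 1, 9 lands solely at r1c2, so r1c2=9.
Step 6. [r1c5∈{7}] r1c5 has the single candidate 7. So r1c5=7.
Step 7. [r9c4∈{6,7,8,9}] in col 4, 7 fits only at r9c4. So r9c4=7.
Step 8. [r8c4∈{2,8,9}] 8 has one home in col 4: r8c4. So r8c4=8.
Step 9. [r8c7∈{4}] nothing but 4 survives at r8c7 ⇒ r8c7=4.
Step 10. [r9c3∈{1,6,8}] across col 3, 1 lands solely at r9c3. So r9c3=1.
Step 11. [r9c7∈{8}] only 8 remains possible at r9c7 ⇒ r9c7=8.
Step 12. [r3c3∈{2}] r3c3 is down to just 2 ⇒ r3c3=2.
Step 13. [r7c2∈{2,6}] in col 2, 2 fits only at r7c2. So r7c2=2.
Step 14. [r7c6∈{9}] r7c6 is down to just 9, so r7c6=9.
Step 15. [r2c5∈{5,9}] across col 5, 5 lands solely at r2c5, so r2c5=5.
Step 16. [r3c9∈{1,4,5,7}] r3c9 is the only open cell in col 9 admitting 5. So r3c9=5.
Step 17. [r1c3∈{8}] r1c3 has the single candidate 8. So r1c3=8.
Step 18. [r1c9∈{1}] r1c9's peers cover all but 1. So r1c9=1.
Step 19. [r6c5∈{6,9}] 9 has one home in col 5: r6c5. So r6c5=9.
Step 20. [r7c9∈{7}] r7c9 has the single candidate 7, so r7c9=7.
Step 21. [r8c1∈{9}] r8c1's peers cover all but 9, so r8c1=9.
Step 22. [r9c6∈{5}] r9c6 is down to just 5, so r9c6=5.
Step 23. [r4c8∈{1,4}] across col 8, 1 lands solely at r4c8 ⇒ r4c8=1.
Step 24. [r5c6∈{7}] r5c6 is down to just 7, so r5c6=7.
Step 25. [r2c6∈{3}] r2c6 is down to just 3, so r2c6=3.
Step 26. [r3c2∈{7}] r3c2 is down to just 7, so r3c2=7.
Step 27. [r2c9∈{8}] nothing but 8 survives at r2c9. So r2c9=8.
Step 28. [r1c4∈{2}] nothing but 2 survives at r1c4, so r1c4=2.
Step 29. [r9c2∈{6}] only 6 remains possible at r9c2. So r9c2=6.
Step 30. [r3c4∈{1}] r3c4 is down to just 1. So r3c4=1.
Step 31. [r2c4∈{9}] only 9 remains possible at r2c4 ⇒ r2c4=9.
Step 32. [r4c9∈{4}] only 4 remains possible at r4c9 ⇒ r4c9=4.
Step 33. [r6c4∈{6}] only 6 remains possible at r6c4. So r6c4=6.
Step 34. [r7c5∈{6}] r7c5 is down to just 6 ⇒ r7c5=6.
Step 35. [r4c1∈{7}] r4c1 is down to just 7, so r4c1=7.
Step 36. [r3c8∈{4}] nothing but 4 survives at r3c8, so r3c8=4.
Step 37. [r4c6∈{8}] only 8 remains possible at r4c6, so r4c6=8.
Step 38. [r2c7∈{7}] only 7 remains possible at r2c7 ⇒ r2c7=7.
Step 39. [r7c7∈{1}] nothing but 1 survives at r7c7. So r7c7=1.
Step 40. [r2c3∈{6}] only 6 remains possible at r2c3 ⇒ r2c3=6.
Step 41. [r9c8∈{9}] only 9 remains possible at r9c8, so r9c8=9.
Step 42. [r8c8∈{5}] r8c8 is down to just 5, so r8c8=5.
Step 43. [r7c1∈{8}] nothing but 8 survives at r7c1 ⇒ r7c1=8.
Step 44. [r6c1∈{2}] only 2 remains possible at r6c1 ⇒ r6c1=2.
Step 45. [r8c6∈{2}] nothing but 2 survives at r8c6, so r8c6=2.
Step 46. [r1c7∈{3}] nothing but 3 survives at r1c7. So r1c7=3.
Step 47. [r4c7∈{6}] nothing but 6 survives at r4c7. So r4c7=6.
Step 48. [r9c1∈{4}] r9c1 has the single candidate 4. So r9c1=4.

Answer: 5 9 8 2 7 4 3 6 1 / 1 4 6 9 5 3 7 2 8 / 3 7 2 1 8 6 9 4 5 / 7 5 9 3 2 8 6 1 4 / 6 1 3 5 4 7 2 8 9 / 2 8 4 6 9 1 5 7 3 / 8 2 5 4 6 9 1 3 7 / 9 3 7 8 1 2 4 5 6 / 4 6 1 7 3 5 8 9 2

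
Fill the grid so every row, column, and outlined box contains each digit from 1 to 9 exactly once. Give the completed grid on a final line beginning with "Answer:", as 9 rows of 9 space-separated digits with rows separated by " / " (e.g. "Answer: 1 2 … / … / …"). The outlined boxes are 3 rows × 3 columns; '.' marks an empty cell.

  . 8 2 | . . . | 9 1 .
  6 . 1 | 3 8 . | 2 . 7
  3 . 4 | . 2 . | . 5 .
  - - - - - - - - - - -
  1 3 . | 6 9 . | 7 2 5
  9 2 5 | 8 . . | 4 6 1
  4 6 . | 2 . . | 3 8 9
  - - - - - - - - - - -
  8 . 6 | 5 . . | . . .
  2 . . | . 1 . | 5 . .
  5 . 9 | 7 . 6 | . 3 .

Step 1. [r9c5∈{4}] only 4 remains possible at r9c5. So r9c5=4.
Step 2. [r8c9∈{4,6,8}] across row 8, 6 lands solely at r8c9 ⇒ r8c9=6.
Step 3. [r8c4∈{9}] r8c4 is down to just 9, so r8c4=9.
Step 4. [r2c8∈{4}] r2c8's peers cover all but 4, so r2c8=4.
Step 5. [r8c8∈{7}] nothing but 7 survives at r8c8, so r8c8=7.
Step 6. [r7c2∈{1,4,7}] r7c2 is the only open cell in row 7 admitting 7 ⇒ r7c2=7.
Step 7. [r3c6∈{1,7,9}] row 3 places 7 nowhere but r3c6 ⇒ r3c6=7.
Step 8. [r7c5∈{3}] r7c5 is down to just 3, so r7c5=3.
Step 9. [r2c2∈{5,9}] r2c2 is the only open cell in col 2 admitting 5. So r2c2=5.
Step 10. [r3c9∈{8}] nothing but 8 survives at r3c9, so r3c9=8.
Step 11. [r1c4∈{4}] r1c4 is down to just 4, so r1c4=4.
Step 12. [r1c6∈{5}] only 5 remains possible at r1c6. So r1c6=5.
Step 13. [r7c9∈{2,4}] in row 7, 4 fits only at r7c9, so r7c9=4.
Step 14. [r9c2∈{1}] r9c2 has the single candidate 1 ⇒ r9c2=1.
Step 15. [r6c5∈{5,7}] row 6 places 5 nowhere but r6c5. So r6c5=5.
Step 16. [r5c6∈{3}] r5c6 has the single candidate 3. So r5c6=3.
Step 17. [r1c9∈{3}] r1c9 is down to just 3, so r1c9=3.
Step 18. [r6c3∈{7}] r6c3's peers cover all but 7, so r6c3=7.
Step 19. [r3c4∈{1}] only 1 remains possible at r3c4, so r3c4=1.
Step 20. [r8c2∈{4}] nothing but 4 survives at r8c2. So r8c2=4.
Step 21. [r4c3∈{8}] r4c3 has the single candidate 8. So r4c3=8.
Step 22. [r3c2∈{9}] nothing but 9 survives at r3c2 ⇒ r3c2=9.
Step 23. [r7c7∈{1}] r7c7 has the single candidate 1. So r7c7=1.
Step 24. [r1c5∈{6}] r1c5 has the single candidate 6, so r1c5=6.
Step 25. [r1c1∈{7}] only 7 remains possible at r1c1. So r1c1=7.
Step 26. [r7c6∈{2}] r7c6 has the single candidate 2, so r7c6=2.
Step 27. [r6c6∈{1}] nothing but 1 survives at r6c6. So r6c6=1.
Step 28. [r9c7∈{8}] r9c7 has the single candidate 8 ⇒ r9c7=8.
Step 29. [r7c8∈{9}] r7c8 has the single candidate 9. So r7c8=9.
Step 30. [r5c5∈{7}] nothing but 7 survives at r5c5. So r5c5=7.
Step 31. [r8c3∈{3}] r8c3's peers cover all but 3. So r8c3=3.
Step 32. [r4c6∈{4}] r4c6 has the single candidate 4. So r4c6=4.
Step 33. [r9c9∈{2}] r9c9's peers cover all but 2, so r9c9=2.
Step 34. [r3c7∈{6}] r3c7 is down to just 6, so r3c7=6.
Step 35. [r2c6∈{9}] r2c6 is down to just 9 ⇒ r2c6=9.
Step 36. [r8c6∈{8}] nothing but 8 survives at r8c6, so r8c6=8.

Answer: 7 8 2 4 6 5 9 1 3 / 6 5 1 3 8 9 2 4 7 / 3 9 4 1 2 7 6 5 8 / 1 3 8 6 9 4 7 2 5 / 9 2 5 8 7 3 4 6 1 / 4 6 7 2 5 1 3 8 9 / 8 7 6 5 3 2 1 9 4 / 2 4 3 9 1 8 5 7 6 / 5 1 9 7 4 6 8 3 2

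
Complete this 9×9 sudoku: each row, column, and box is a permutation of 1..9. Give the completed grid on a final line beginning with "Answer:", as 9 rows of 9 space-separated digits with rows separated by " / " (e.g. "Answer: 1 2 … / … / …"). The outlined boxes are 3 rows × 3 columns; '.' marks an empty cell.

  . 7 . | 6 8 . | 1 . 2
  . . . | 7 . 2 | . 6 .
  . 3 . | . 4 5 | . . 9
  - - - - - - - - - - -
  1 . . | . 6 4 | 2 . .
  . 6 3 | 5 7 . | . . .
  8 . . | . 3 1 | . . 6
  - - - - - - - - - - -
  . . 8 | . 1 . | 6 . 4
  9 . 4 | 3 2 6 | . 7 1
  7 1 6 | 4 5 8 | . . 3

Step 1. [r8c2∈{5}] nothing but 5 survives at r8c2, so r8c2=5.
Step 2. [r4c2∈{9}] only 9 remains possible at r4c2. So r4c2=9.
Step 3. [r5c1∈{2,4}] r5c1 is the only open cell in row 5 admitting 2. So r5c1=2.
Step 4. [r5c9∈{8}] only 8 remains possible at r5c9 ⇒ r5c9=8.
Step 5. [r2c9∈{5}] r2c9 is down to just 5. So r2c9=5.
Step 6. [r6c7∈{4,5,7,9}] in col 7, 5 fits only at r6c7, so r6c7=5.
Step 7. [r5c6∈{9}] r5c6's peers cover all but 9, so r5c6=9.
Step 8. [r5c7∈{4}] nothing but 4 survives at r5c7. So r5c7=4.
Step 9. [r7c8∈{2,5,9}] r7c8 is the only open cell in row 7 admitting 5 ⇒ r7c8=5.
Step 10. [r2c3∈{1,9}] r2c3 is the only open cell in row 2 admitting 1. So r2c3=1.
Step 11. [r2c1∈{4}] nothing but 4 survives at r2c1 ⇒ r2c1=4.
Step 12. [r8c7∈{8}] r8c7's peers cover all but 8. So r8c7=8.
Step 13. [r4c3∈{5,7}] row 4 places 5 nowhere but r4c3 ⇒ r4c3=5.
Step 14. [r6c8∈{9}] nothing but 9 survives at r6c8, so r6c8=9.
Step 15. [r1c6∈{3}] r1c6 is down to just 3. So r1c6=3.
Step 16. [r2c7∈{3}] nothing but 3 survives at r2c7, so r2c7=3.
Step 17. [r2c5∈{9}] r2c5 has the single candidate 9. So r2c5=9.
Step 18. [r5c8∈{1}] r5c8 has the single candidate 1. So r5c8=1.
Step 19. [r6c4∈{2}] r6c4's peers cover all but 2 ⇒ r6c4=2.
Step 20. [r3c8∈{8}] r3c8 is down to just 8, so r3c8=8.
Step 21. [r4c9∈{7}] r4c9 has the single candidate 7 ⇒ r4c9=7.
Step 22. [r9c7∈{9}] r9c7 is down to just 9, so r9c7=9.
Step 23. [r7c2∈{2}] r7c2's peers cover all but 2 ⇒ r7c2=2.
Step 24. [r7c1∈{3}] r7c1 has the single candidate 3 ⇒ r7c1=3.
Step 25. [r3c3∈{2}] r3c3 is down to just 2 ⇒ r3c3=2.
Step 26. [r3c1∈{6}] nothing but 6 survives at r3c1, so r3c1=6.
Step 27. [r4c4∈{8}] r4c4 is down to just 8. So r4c4=8.
Step 28. [r4c8∈{3}] r4c8 has the single candidate 3, so r4c8=3.
Step 29. [r6c2∈{4}] r6c2 has the single candidate 4, so r6c2=4.
Step 30. [r7c4∈{9}] nothing but 9 survives at r7c4 ⇒ r7c4=9.
Step 31. [r9c8∈{2}] r9c8 has the single candidate 2 ⇒ r9c8=2.
Step 32. [r1c3∈{9}] r1c3's peers cover all but 9. So r1c3=9.
Step 33. [r7c6∈{7}] r7c6 is down to just 7 ⇒ r7c6=7.
Step 34. [r2c2∈{8}] only 8 remains possible at r2c2 ⇒ r2c2=8.
Step 35. [r1c1∈{5}] nothing but 5 survives at r1c1, so r1c1=5.
Step 36. [r3c7∈{7}] r3c7 has the single candidate 7. So r3c7=7.
Step 37. [r6c3∈{7}] only 7 remains possible at r6c3, so r6c3=7.
Step 38. [r1c8∈{4}] only 4 remains possible at r1c8, so r1c8=4.
Step 39. [r3c4∈{1}] r3c4 has the single candidate 1. So r3c4=1.

Answer: 5 7 9 6 8 3 1 4 2 / 4 8 1 7 9 2 3 6 5 / 6 3 2 1 4 5 7 8 9 / 1 9 5 8 6 4 2 3 7 / 2 6 3 5 7 9 4 1 8 / 8 4 7 2 3 1 5 9 6 / 3 2 8 9 1 7 6 5 4 / 9 5 4 3 2 6 8 7 1 / 7 1 6 4 5 8 9 2 3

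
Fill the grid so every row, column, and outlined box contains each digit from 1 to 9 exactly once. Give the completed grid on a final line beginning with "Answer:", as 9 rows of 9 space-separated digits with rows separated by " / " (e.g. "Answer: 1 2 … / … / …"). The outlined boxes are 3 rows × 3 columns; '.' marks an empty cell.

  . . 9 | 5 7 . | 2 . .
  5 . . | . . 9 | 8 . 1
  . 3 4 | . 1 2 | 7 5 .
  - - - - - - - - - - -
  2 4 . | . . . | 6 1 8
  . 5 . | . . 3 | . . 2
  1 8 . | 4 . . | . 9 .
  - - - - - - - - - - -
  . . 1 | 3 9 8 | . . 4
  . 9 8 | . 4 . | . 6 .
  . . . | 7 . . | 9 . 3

Step 1. [r2c4∈{6}] r2c4 has the single candidate 6. So r2c4=6.
Step 2. [r9c3∈{2,5,6}] across col 3, 5 lands solely at r9c3. So r9c3=5.
Step 3. [r8c6∈{1,5}] in box 8, 5 fits only at r8c6. So r8c6=5.
Step 4. [r5c4∈{1,8,9}] in row 5, 1 fits only at r5c4 ⇒ r5c4=1.
Step 5. [r2c8∈{3,4}] r2c8 is the only open cell in row 2 admitting 4 ⇒ r2c8=4.
Step 6. [r5c8∈{7}] r5c8 has the single candidate 7 ⇒ r5c8=7.
Step 7. [r5c3∈{6}] only 6 remains possible at r5c3. So r5c3=6.
Step 8. [r1c9∈{6}] r1c9's peers cover all but 6 ⇒ r1c9=6.
Step 9. [r3c1∈{6,8}] row 3 places 6 nowhere but r3c1. So r3c1=6.
Step 10. [r6c5∈{2,5,6}] 2 has one home in row 6: r6c5, so r6c5=2.
Step 11. [r7c2∈{2,6,7}] 6 has one home in row 7: r7c2, so r7c2=6.
Step 12. [r9c2∈{2}] nothing but 2 survives at r9c2, so r9c2=2.
Step 13. [r4c6∈{7}] only 7 remains possible at r4c6. So r4c6=7.
Step 14. [r6c3∈{3,7}] 7 has one home in row 6: r6c3, so r6c3=7.
Step 15. [r8c1∈{3,7}] across row 8, 3 lands solely at r8c1. So r8c1=3.
Step 16. [r6c6∈{6}] r6c6 has the single candidate 6 ⇒ r6c6=6.
Step 17. [r7c7∈{5}] only 5 remains possible at r7c7. So r7c7=5.
Step 18. [r9c1∈{4}] r9c1's peers cover all but 4, so r9c1=4.
Step 19. [r2c2∈{7}] r2c2 has the single candidate 7, so r2c2=7.
Step 20. [r9c8∈{8}] r9c8 has the single candidate 8, so r9c8=8.
Step 21. [r6c9∈{5}] r6c9 is down to just 5 ⇒ r6c9=5.
Step 22. [r1c1∈{8}] r1c1's peers cover all but 8. So r1c1=8.
Step 23. [r3c4∈{8}] r3c4 has the single candidate 8. So r3c4=8.
Step 24. [r3c9∈{9}] only 9 remains possible at r3c9, so r3c9=9.
Step 25. [r7c1∈{7}] nothing but 7 survives at r7c1, so r7c1=7.
Step 26. [r8c9∈{7}] r8c9 has the single candidate 7. So r8c9=7.
Step 27. [r2c5∈{3}] r2c5's peers cover all but 3, so r2c5=3.
Step 28. [r8c4∈{2}] r8c4 is down to just 2, so r8c4=2.
Step 29. [r4c5∈{5}] only 5 remains possible at r4c5 ⇒ r4c5=5.
Step 30. [r2c3∈{2}] r2c3's peers cover all but 2, so r2c3=2.
Step 31. [r1c2∈{1}] only 1 remains possible at r1c2 ⇒ r1c2=1.
Step 32. [r8c7∈{1}] only 1 remains possible at r8c7. So r8c7=1.
Step 33. [r6c7∈{3}] r6c7 is down to just 3 ⇒ r6c7=3.
Step 34. [r7c8∈{2}] only 2 remains possible at r7c8, so r7c8=2.
Step 35. [r4c3∈{3}] only 3 remains possible at r4c3, so r4c3=3.
Step 36. [r5c5∈{8}] r5c5 is down to just 8. So r5c5=8.
Step 37. [r1c8∈{3}] r1c8's peers cover all but 3 ⇒ r1c8=3.
Step 38. [r4c4∈{9}] r4c4 is down to just 9, so r4c4=9.
Step 39. [r9c6∈{1}] nothing but 1 survives at r9c6 ⇒ r9c6=1.
Step 40. [r5c7∈{4}] r5c7 is down to just 4. So r5c7=4.
Step 41. [r5c1∈{9}] nothing but 9 survives at r5c1, so r5c1=9.
Step 42. [r1c6∈{4}] r1c6's peers cover all but 4, so r1c6=4.
Step 43. [r9c5∈{6}] r9c5's peers cover all but 6 ⇒ r9c5=6.

Answer: 8 1 9 5 7 4 2 3 6 / 5 7 2 6 3 9 8 4 1 / 6 3 4 8 1 2 7 5 9 / 2 4 3 9 5 7 6 1 8 / 9 5 6 1 8 3 4 7 2 / 1 8 7 4 2 6 3 9 5 / 7 6 1 3 9 8 5 2 4 / 3 9 8 2 4 5 1 6 7 / 4 2 5 7 6 1 9 8 3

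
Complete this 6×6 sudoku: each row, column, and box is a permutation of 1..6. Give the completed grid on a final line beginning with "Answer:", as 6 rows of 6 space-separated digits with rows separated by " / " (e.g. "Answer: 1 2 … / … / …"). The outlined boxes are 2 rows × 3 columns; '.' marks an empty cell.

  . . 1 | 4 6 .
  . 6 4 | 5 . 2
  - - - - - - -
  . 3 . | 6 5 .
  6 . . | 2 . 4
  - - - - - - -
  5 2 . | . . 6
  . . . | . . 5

Step 1. [r2c5∈{1,3}] in row 2, 1 fits only at r2c5, so r2c5=1.
Step 2. [r5c3∈{3}] r5c3 has the single candidate 3. So r5c3=3.
Step 3. [r6c2∈{1,4}] across col 2, 4 lands solely at r6c2, so r6c2=4.
Step 4. [r3c1∈{1,2,4}] 4 has one home in row 3: r3c1. So r3c1=4.
Step 5. [r6c4∈{1,3}] r6c4 is the only open cell in col 4 admitting 3 ⇒ r6c4=3.
Step 6. [r2c1∈{3}] r2c1 has the single candidate 3 ⇒ r2c1=3.
Step 7. [r1c2∈{5}] r1c2 is down to just 5, so r1c2=5.
Step 8. [r5c5∈{4}] r5c5's peers cover all but 4. So r5c5=4.
Step 9. [r1c6∈{3}] r1c6 is down to just 3 ⇒ r1c6=3.
Step 10. [r5c4∈{1}] nothing but 1 survives at r5c4. So r5c4=1.
Step 11. [r6c5∈{2}] only 2 remains possible at r6c5 ⇒ r6c5=2.
Step 12. [r3c3∈{2}] r3c3 has the single candidate 2 ⇒ r3c3=2.
Step 13. [r1c1∈{2}] nothing but 2 survives at r1c1 ⇒ r1c1=2.
Step 14. [r6c3∈{6}] nothing but 6 survives at r6c3 ⇒ r6c3=6.
Step 15. [r3c6∈{1}] nothing but 1 survives at r3c6 ⇒ r3c6=1.
Step 16. [r4c2∈{1}] nothing but 1 survives at r4c2 ⇒ r4c2=1.
Step 17. [r4c3∈{5}] r4c3 has the single candidate 5. So r4c3=5.
Step 18. [r4c5∈{3}] r4c5 is down to just 3, so r4c5=3.
Step 19. [r6c1∈{1}] only 1 remains possible at r6c1 ⇒ r6c1=1.

Answer: 2 5 1 4 6 3 / 3 6 4 5 1 2 / 4 3 2 6 5 1 / 6 1 5 2 3 4 / 5 2 3 1 4 6 / 1 4 6 3 2 5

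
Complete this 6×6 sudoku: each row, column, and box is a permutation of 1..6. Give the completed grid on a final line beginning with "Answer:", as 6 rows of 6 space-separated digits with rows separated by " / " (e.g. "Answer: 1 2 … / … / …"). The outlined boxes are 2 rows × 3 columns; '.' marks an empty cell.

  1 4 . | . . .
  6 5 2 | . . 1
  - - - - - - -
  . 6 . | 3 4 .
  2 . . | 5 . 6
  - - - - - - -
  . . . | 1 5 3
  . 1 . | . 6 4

Step 1. [r1c5∈{2,3}] col 5 places 2 nowhere but r1c5. So r1c5=2.
Step 2. [r4c3∈{1,3,4}] in row 4, 4 fits only at r4c3. So r4c3=4.
Step 3. [r3c1∈{5}] r3c1 is down to just 5 ⇒ r3c1=5.
Step 4. [r1c3∈{3}] only 3 remains possible at r1c3, so r1c3=3.
Step 5. [r6c3∈{5}] nothing but 5 survives at r6c3 ⇒ r6c3=5.
Step 6. [r4c2∈{3}] r4c2 has the single candidate 3 ⇒ r4c2=3.
Step 7. [r5c1∈{4}] r5c1 is down to just 4 ⇒ r5c1=4.
Step 8. [r1c4∈{6}] r1c4 has the single candidate 6, so r1c4=6.
Step 9. [r5c2∈{2}] r5c2 is down to just 2 ⇒ r5c2=2.
Step 10. [r3c6∈{2}] nothing but 2 survives at r3c6, so r3c6=2.
Step 11. [r2c4∈{4}] r2c4's peers cover all but 4. So r2c4=4.
Step 12. [r2c5∈{3}] only 3 remains possible at r2c5, so r2c5=3.
Step 13. [r6c1∈{3}] r6c1's peers cover all but 3. So r6c1=3.
Step 14. [r1c6∈{5}] r1c6's peers cover all but 5, so r1c6=5.
Step 15. [r6c4∈{2}] nothing but 2 survives at r6c4 ⇒ r6c4=2.
Step 16. [r4c5∈{1}] r4c5 is down to just 1, so r4c5=1.
Step 17. [r5c3∈{6}] r5c3's peers cover all but 6 ⇒ r5c3=6.
Step 18. [r3c3∈{1}] nothing but 1 survives at r3c3. So r3c3=1.

Answer: 1 4 3 6 2 5 / 6 5 2 4 3 1 / 5 6 1 3 4 2 / 2 3 4 5 1 6 / 4 2 6 1 5 3 / 3 1 5 2 6 4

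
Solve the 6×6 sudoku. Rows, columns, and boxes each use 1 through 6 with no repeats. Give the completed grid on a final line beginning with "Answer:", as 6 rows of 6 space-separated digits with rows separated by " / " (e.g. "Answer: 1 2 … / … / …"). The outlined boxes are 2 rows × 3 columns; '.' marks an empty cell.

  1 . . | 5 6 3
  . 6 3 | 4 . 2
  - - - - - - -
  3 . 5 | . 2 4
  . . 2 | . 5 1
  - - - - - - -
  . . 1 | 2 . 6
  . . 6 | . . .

Step 1. [r4c2∈{4}] r4c2 is down to just 4, so r4c2=4.
Step 2. [r6c1∈{2,4,5}] 2 has one home in col 1: r6c1. So r6c1=2.
Step 3. [r6c5∈{1,3,4}] row 6 places 4 nowhere but r6c5 ⇒ r6c5=4.
Step 4. [r4c4∈{3,6}] across row 4, 3 lands solely at r4c4. So r4c4=3.
Step 5. [r6c2∈{3,5}] r6c2 is the only open cell in row 6 admitting 3, so r6c2=3.
Step 6. [r2c1∈{5}] r2c1 is down to just 5. So r2c1=5.
Step 7. [r3c2∈{1}] only 1 remains possible at r3c2. So r3c2=1.
Step 8. [r5c2∈{5}] only 5 remains possible at r5c2 ⇒ r5c2=5.
Step 9. [r6c4∈{1}] r6c4 has the single candidate 1 ⇒ r6c4=1.
Step 10. [r1c2∈{2}] r1c2's peers cover all but 2. So r1c2=2.
Step 11. [r6c6∈{5}] nothing but 5 survives at r6c6. So r6c6=5.
Step 12. [r5c5∈{3}] nothing but 3 survives at r5c5. So r5c5=3.
Step 13. [r2c5∈{1}] only 1 remains possible at r2c5, so r2c5=1.
Step 14. [r1c3∈{4}] nothing but 4 survives at r1c3, so r1c3=4.
Step 15. [r5c1∈{4}] r5c1 is down to just 4 ⇒ r5c1=4.
Step 16. [r3c4∈{6}] r3c4 has the single candidate 6, so r3c4=6.
Step 17. [r4c1∈{6}] only 6 remains possible at r4c1 ⇒ r4c1=6.

Answer: 1 2 4 5 6 3 / 5 6 3 4 1 2 / 3 1 5 6 2 4 / 6 4 2 3 5 1 / 4 5 1 2 3 6 / 2 3 6 1 4 5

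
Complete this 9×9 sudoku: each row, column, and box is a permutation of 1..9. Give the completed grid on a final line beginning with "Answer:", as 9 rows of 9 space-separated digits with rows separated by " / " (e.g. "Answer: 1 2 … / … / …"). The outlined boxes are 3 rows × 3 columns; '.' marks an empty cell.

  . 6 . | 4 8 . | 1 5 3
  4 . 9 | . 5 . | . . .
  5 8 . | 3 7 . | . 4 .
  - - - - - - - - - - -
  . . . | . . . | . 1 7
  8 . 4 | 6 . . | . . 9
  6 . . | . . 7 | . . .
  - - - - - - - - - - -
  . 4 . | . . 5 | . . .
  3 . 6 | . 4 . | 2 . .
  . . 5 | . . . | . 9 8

Step 1. [r4c7∈{3,4,5,6,8}] r4c7 is the only open cell in row 4 admitting 6. So r4c7=6.
Step 2. [r5c2∈{1,2,3,5,7}] across row 5, 7 lands solely at r5c2, so r5c2=7.
Step 3. [r8c8∈{7}] r8c8 has the single candidate 7 ⇒ r8c8=7.
Step 4. [r7c7∈{3}] r7c7 has the single candidate 3 ⇒ r7c7=3.
Step 5. [r7c3∈{1,2,7,8}] r7c3 is the only open cell in col 3 admitting 8 ⇒ r7c3=8.
Step 6. [r2c2∈{1,2,3}] r2c2 is the only open cell in row 2 admitting 3. So r2c2=3.
Step 7. [r4c6∈{2,3,4,8,9}] across row 4, 4 lands solely at r4c6 ⇒ r4c6=4.
Step 8. [r4c4∈{2,5,8,9}] across row 4, 8 lands solely at r4c4. So r4c4=8.
Step 9. [r6c4∈{1,2,5,9}] col 4 places 5 nowhere but r6c4. So r6c4=5.
Step 10. [r3c3∈{1,2}] r3c3 is the only open cell in box 1 admitting 1, so r3c3=1.
Step 11. [r6c2∈{1,2,9}] in box 4, 1 fits only at r6c2. So r6c2=1.
Step 12. [r9c2∈{2}] r9c2 is down to just 2 ⇒ r9c2=2.
Step 13. [r8c2∈{9}] r8c2's peers cover all but 9 ⇒ r8c2=9.
Step 14. [r8c4∈{1}] only 1 remains possible at r8c4, so r8c4=1.
Step 15. [r2c4∈{2}] r2c4's peers cover all but 2. So r2c4=2.
Step 16. [r5c6∈{1,2,3}] in col 6, 2 fits only at r5c6 ⇒ r5c6=2.
Step 17. [r6c8∈{2,3,8}] r6c8 is the only open cell in col 8 admitting 2 ⇒ r6c8=2.
Step 18. [r2c9∈{6}] nothing but 6 survives at r2c9 ⇒ r2c9=6.
Step 19. [r6c5∈{3,9}] r6c5 is the only open cell in row 6 admitting 9 ⇒ r6c5=9.
Step 20. [r4c5∈{3}] only 3 remains possible at r4c5. So r4c5=3.
Step 21. [r9c1∈{1,7}] r9c1 is the only open cell in row 9 admitting 1. So r9c1=1.
Step 22. [r4c3∈{2}] only 2 remains possible at r4c3. So r4c3=2.
Step 23. [r3c6∈{6,9}] in row 3, 6 fits only at r3c6 ⇒ r3c6=6.
Step 24. [r7c1∈{7}] only 7 remains possible at r7c1, so r7c1=7.
Step 25. [r6c7∈{4,8}] in row 6, 8 fits only at r6c7. So r6c7=8.
Step 26. [r9c5∈{6}] r9c5's peers cover all but 6. So r9c5=6.
Step 27. [r6c9∈{4}] r6c9 is down to just 4 ⇒ r6c9=4.
Step 28. [r2c7∈{7}] r2c7 is down to just 7. So r2c7=7.
Step 29. [r1c3∈{7}] r1c3 has the single candidate 7 ⇒ r1c3=7.
Step 30. [r7c4∈{9}] r7c4 is down to just 9 ⇒ r7c4=9.
Step 31. [r3c7∈{9}] r3c7 is down to just 9, so r3c7=9.
Step 32. [r5c8∈{3}] r5c8 has the single candidate 3 ⇒ r5c8=3.
Step 33. [r6c3∈{3}] r6c3's peers cover all but 3. So r6c3=3.
Step 34. [r9c7∈{4}] nothing but 4 survives at r9c7. So r9c7=4.
Step 35. [r7c9∈{1}] r7c9's peers cover all but 1, so r7c9=1.
Step 36. [r7c8∈{6}] r7c8 has the single candidate 6, so r7c8=6.
Step 37. [r8c6∈{8}] r8c6 is down to just 8, so r8c6=8.
Step 38. [r1c1∈{2}] nothing but 2 survives at r1c1. So r1c1=2.
Step 39. [r5c5∈{1}] nothing but 1 survives at r5c5 ⇒ r5c5=1.
Step 40. [r4c2∈{5}] r4c2's peers cover all but 5. So r4c2=5.
Step 41. [r2c6∈{1}] r2c6's peers cover all but 1, so r2c6=1.
Step 42. [r7c5∈{2}] only 2 remains possible at r7c5 ⇒ r7c5=2.
Step 43. [r9c4∈{7}] r9c4's peers cover all but 7 ⇒ r9c4=7.
Step 44. [r2c8∈{8}] r2c8 has the single candidate 8 ⇒ r2c8=8.
Step 45. [r4c1∈{9}] r4c1's peers cover all but 9, so r4c1=9.
Step 46. [r9c6∈{3}] r9c6 is down to just 3, so r9c6=3.
Step 47. [r1c6∈{9}] r1c6's peers cover all but 9, so r1c6=9.
Step 48. [r3c9∈{2}] only 2 remains possible at r3c9 ⇒ r3c9=2.
Step 49. [r8c9∈{5}] nothing but 5 survives at r8c9 ⇒ r8c9=5.
Step 50. [r5c7∈{5}] r5c7's peers cover all but 5, so r5c7=5.

Answer: 2 6 7 4 8 9 1 5 3 / 4 3 9 2 5 1 7 8 6 / 5 8 1 3 7 6 9 4 2 / 9 5 2 8 3 4 6 1 7 / 8 7 4 6 1 2 5 3 9 / 6 1 3 5 9 7 8 2 4 / 7 4 8 9 2 5 3 6 1 / 3 9 6 1 4 8 2 7 5 / 1 2 5 7 6 3 4 9 8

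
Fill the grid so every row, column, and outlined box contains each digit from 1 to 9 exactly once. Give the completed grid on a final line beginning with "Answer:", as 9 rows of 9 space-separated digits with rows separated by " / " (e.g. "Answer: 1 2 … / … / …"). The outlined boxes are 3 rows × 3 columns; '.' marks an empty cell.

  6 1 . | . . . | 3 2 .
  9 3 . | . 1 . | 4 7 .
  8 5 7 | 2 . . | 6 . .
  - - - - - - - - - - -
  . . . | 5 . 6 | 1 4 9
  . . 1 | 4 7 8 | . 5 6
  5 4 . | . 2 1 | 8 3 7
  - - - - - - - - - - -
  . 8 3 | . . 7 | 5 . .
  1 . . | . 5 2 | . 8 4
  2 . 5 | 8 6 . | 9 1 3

Step 1. [r6c4∈{9}] r6c4 is down to just 9. So r6c4=9.
Step 2. [r7c5∈{4,9}] in row 7, 9 fits only at r7c5. So r7c5=9.
Step 3. [r3c6∈{3,4,9}] r3c6 is the only open cell in col 6 admitting 3, so r3c6=3.
Step 4. [r8c2∈{6,7,9}] r8c2 is the only open cell in col 2 admitting 6. So r8c2=6.
Step 5. [r3c5∈{4}] nothing but 4 survives at r3c5 ⇒ r3c5=4.
Step 6. [r2c6∈{5}] r2c6 is down to just 5, so r2c6=5.
Step 7. [r4c1∈{3,7}] col 1 places 7 nowhere but r4c1, so r4c1=7.
Step 8. [r4c2∈{2}] only 2 remains possible at r4c2. So r4c2=2.
Step 9. [r1c9∈{5,8}] row 1 places 5 nowhere but r1c9 ⇒ r1c9=5.
Step 10. [r1c3∈{4}] r1c3 is down to just 4 ⇒ r1c3=4.
Step 11. [r3c8∈{9}] nothing but 9 survives at r3c8 ⇒ r3c8=9.
Step 12. [r4c5∈{3}] only 3 remains possible at r4c5 ⇒ r4c5=3.
Step 13. [r5c2∈{9}] only 9 remains possible at r5c2 ⇒ r5c2=9.
Step 14. [r1c6∈{9}] r1c6 has the single candidate 9 ⇒ r1c6=9.
Step 15. [r8c4∈{3}] only 3 remains possible at r8c4 ⇒ r8c4=3.
Step 16. [r7c9∈{2}] nothing but 2 survives at r7c9. So r7c9=2.
Step 17. [r8c3∈{9}] r8c3 has the single candidate 9 ⇒ r8c3=9.
Step 18. [r5c7∈{2}] r5c7 is down to just 2. So r5c7=2.
Step 19. [r4c3∈{8}] r4c3's peers cover all but 8 ⇒ r4c3=8.
Step 20. [r2c3∈{2}] r2c3 is down to just 2. So r2c3=2.
Step 21. [r6c3∈{6}] r6c3's peers cover all but 6, so r6c3=6.
Step 22. [r7c8∈{6}] r7c8 is down to just 6 ⇒ r7c8=6.
Step 23. [r3c9∈{1}] r3c9's peers cover all but 1. So r3c9=1.
Step 24. [r2c4∈{6}] r2c4 has the single candidate 6. So r2c4=6.
Step 25. [r5c1∈{3}] nothing but 3 survives at r5c1. So r5c1=3.
Step 26. [r1c4∈{7}] r1c4 is down to just 7 ⇒ r1c4=7.
Step 27. [r1c5∈{8}] r1c5's peers cover all but 8 ⇒ r1c5=8.
Step 28. [r9c6∈{4}] r9c6 is down to just 4, so r9c6=4.
Step 29. [r7c4∈{1}] r7c4 has the single candidate 1 ⇒ r7c4=1.
Step 30. [r7c1∈{4}] r7c1 is down to just 4 ⇒ r7c1=4.
Step 31. [r8c7∈{7}] nothing but 7 survives at r8c7. So r8c7=7.
Step 32. [r9c2∈{7}] only 7 remains possible at r9c2, so r9c2=7.
Step 33. [r2c9∈{8}] only 8 remains possible at r2c9. So r2c9=8.

Answer: 6 1 4 7 8 9 3 2 5 / 9 3 2 6 1 5 4 7 8 / 8 5 7 2 4 3 6 9 1 / 7 2 8 5 3 6 1 4 9 / 3 9 1 4 7 8 2 5 6 / 5 4 6 9 2 1 8 3 7 / 4 8 3 1 9 7 5 6 2 / 1 6 9 3 5 2 7 8 4 / 2 7 5 8 6 4 9 1 3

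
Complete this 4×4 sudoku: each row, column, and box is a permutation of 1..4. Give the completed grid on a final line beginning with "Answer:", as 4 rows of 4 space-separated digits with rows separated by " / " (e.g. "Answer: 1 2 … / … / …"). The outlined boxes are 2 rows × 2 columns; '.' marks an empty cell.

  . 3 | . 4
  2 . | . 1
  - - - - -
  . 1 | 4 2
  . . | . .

Step 1. [r4c4∈{3}] r4c4 is down to just 3, so r4c4=3.
Step 2. [r4c2∈{2,4}] row 4 places 2 nowhere but r4c2. So r4c2=2.
Step 3. [r3c1∈{3}] only 3 remains possible at r3c1, so r3c1=3.
Step 4. [r1c3∈{2}] r1c3's peers cover all but 2 ⇒ r1c3=2.
Step 5. [r2c2∈{4}] r2c2 has the single candidate 4. So r2c2=4.
Step 6. [r4c1∈{4}] r4c1 has the single candidate 4, so r4c1=4.
Step 7. [r2c3∈{3}] r2c3 is down to just 3, so r2c3=3.
Step 8. [r4c3∈{1}] r4c3 is down to just 1. So r4c3=1.
Step 9. [r1c1∈{1}] r1c1's peers cover all but 1 ⇒ r1c1=1.

Answer: 1 3 2 4 / 2 4 3 1 / 3 1 4 2 / 4 2 1 3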